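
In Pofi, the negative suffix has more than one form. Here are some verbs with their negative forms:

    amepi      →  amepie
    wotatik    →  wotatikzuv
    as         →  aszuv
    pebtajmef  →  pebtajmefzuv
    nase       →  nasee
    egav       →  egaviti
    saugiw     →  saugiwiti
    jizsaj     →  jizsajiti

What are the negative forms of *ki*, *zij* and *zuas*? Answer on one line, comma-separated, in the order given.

The pattern is voicing of the final sound: -zuv when the stem ends in a voiceless consonant (*wotatik*, *as*, *pebtajmef*); -iti when the stem ends in a voiced consonant (*egav*, *saugiw*, *jizsaj*); -e when the stem ends in a vowel (*amepi*, *nase*).
The final sound of *ki* is /i/, which is a vowel, so the suffix is -e, giving *kie*.
Since the final sound of *zij* is /j/ (a voiced consonant), it takes -iti, giving *zijiti*.
*zuas* — final sound /s/ (a voiceless consonant) → -zuv → *zuaszuv*.

kie, zijiti, zuaszuv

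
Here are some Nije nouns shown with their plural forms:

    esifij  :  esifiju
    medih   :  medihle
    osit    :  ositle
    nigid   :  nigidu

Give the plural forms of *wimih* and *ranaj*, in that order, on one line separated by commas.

wimihle, ranaju

Looking at the final consonant of each stem: -le when the stem ends in a voiceless consonant (*medih*, *osit*); -u when the stem ends in a voiced consonant (*esifij*, *nigid*).
*wimih*: final consonant = /h/, voiceless → -le → *wimihle*.
*ranaj* — final consonant /j/ (voiced) → -u → *ranaju*.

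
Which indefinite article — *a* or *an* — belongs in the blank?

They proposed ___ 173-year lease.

a

The indefinite article is chosen by the initial *sound* of the following word, not its spelling.
The number *173* is spoken "one hundred …", beginning with /wʌn/ — a consonant sound.
So the article is *a*: They proposed a 173-year lease.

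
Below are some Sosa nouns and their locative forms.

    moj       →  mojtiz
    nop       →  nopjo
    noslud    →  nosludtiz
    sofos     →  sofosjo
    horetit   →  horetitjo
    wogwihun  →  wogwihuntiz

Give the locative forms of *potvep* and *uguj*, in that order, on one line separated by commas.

The suffix is conditioned by the final consonant: -jo when the stem ends in a voiceless consonant (*nop*, *sofos*, *horetit*); -tiz when the stem ends in a voiced consonant (*moj*, *noslud*, *wogwihun*).
The final consonant of *potvep* is /p/, which is voiceless, so the suffix is -jo, giving *potvepjo*.
The final consonant of *uguj* is /j/, which is voiced, so the suffix is -tiz, giving *ugujtiz*.

potvepjo, ugujtiz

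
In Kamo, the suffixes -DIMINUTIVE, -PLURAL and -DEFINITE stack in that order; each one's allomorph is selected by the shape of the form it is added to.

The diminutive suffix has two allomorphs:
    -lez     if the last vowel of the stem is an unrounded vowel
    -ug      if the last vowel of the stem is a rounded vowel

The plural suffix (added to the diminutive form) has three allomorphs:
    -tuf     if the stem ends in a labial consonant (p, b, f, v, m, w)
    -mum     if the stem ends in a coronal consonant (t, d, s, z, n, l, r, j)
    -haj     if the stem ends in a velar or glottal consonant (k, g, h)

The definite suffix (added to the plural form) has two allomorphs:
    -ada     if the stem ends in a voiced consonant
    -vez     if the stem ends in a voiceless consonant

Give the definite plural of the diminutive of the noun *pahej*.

Since the last vowel of *pahej* is /e/ (an unrounded vowel), it takes -lez, giving *pahejlez*.
The diminutive form *pahejlez*: final consonant = /z/, coronal → -mum → *pahejlezmum*.
The plural form *pahejlezmum* — final consonant /m/ (voiced) → -ada → *pahejlezmumada*.

pahejlezmumada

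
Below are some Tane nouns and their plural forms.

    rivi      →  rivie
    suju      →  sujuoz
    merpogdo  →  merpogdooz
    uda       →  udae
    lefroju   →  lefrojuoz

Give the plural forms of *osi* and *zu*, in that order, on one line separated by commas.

The alternation tracks the last vowel of the stem — -oz when the last vowel of the stem is a rounded vowel (*suju*, *merpogdo*, *lefroju*); -e when the last vowel of the stem is an unrounded vowel (*rivi*, *uda*).
*osi* — last vowel /i/ (an unrounded vowel) → -e → *osie*.
*zu*: last vowel = /u/, a rounded vowel → -oz → *zuoz*.

osie, zuoz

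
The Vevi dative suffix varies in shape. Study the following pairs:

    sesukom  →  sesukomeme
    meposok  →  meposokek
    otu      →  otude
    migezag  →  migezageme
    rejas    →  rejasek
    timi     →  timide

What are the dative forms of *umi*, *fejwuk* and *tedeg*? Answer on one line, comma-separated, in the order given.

Looking at the final sound of each stem: -ek when the stem ends in a voiceless consonant (*meposok*, *rejas*); -eme when the stem ends in a voiced consonant (*sesukom*, *migezag*); -de when the stem ends in a vowel (*otu*, *timi*).
Since the final sound of *umi* is /i/ (a vowel), it takes -de, giving *umide*.
Since the final sound of *fejwuk* is /k/ (a voiceless consonant), it takes -ek, giving *fejwukek*.
Since the final sound of *tedeg* is /g/ (a voiced consonant), it takes -eme, giving *tedegeme*.

umide, fejwukek, tedegeme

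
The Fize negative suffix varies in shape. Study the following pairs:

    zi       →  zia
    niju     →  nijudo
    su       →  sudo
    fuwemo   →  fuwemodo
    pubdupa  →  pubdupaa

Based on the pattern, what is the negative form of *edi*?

edia

The suffix is conditioned by the last vowel: -do when the last vowel of the stem is a rounded vowel (*niju*, *su*, *fuwemo*); -a when the last vowel of the stem is an unrounded vowel (*zi*, *pubdupa*).
The last vowel of *edi* is /i/, which is an unrounded vowel, so the suffix is -a, giving *edia*.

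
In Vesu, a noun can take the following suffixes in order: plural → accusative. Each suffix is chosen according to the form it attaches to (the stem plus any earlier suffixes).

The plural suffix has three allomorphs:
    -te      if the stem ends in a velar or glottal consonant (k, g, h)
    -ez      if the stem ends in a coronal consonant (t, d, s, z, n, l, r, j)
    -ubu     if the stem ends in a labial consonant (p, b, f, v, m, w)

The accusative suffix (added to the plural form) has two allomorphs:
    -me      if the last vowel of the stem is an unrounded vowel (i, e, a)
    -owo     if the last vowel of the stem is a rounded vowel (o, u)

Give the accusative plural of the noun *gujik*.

*gujik* — final consonant /k/ (velar/glottal) → -te → *gujikte*.
The last vowel of the plural form *gujikte* is /e/, which is an unrounded vowel, so the accusative suffix is -me, giving *gujikteme*.

gujikteme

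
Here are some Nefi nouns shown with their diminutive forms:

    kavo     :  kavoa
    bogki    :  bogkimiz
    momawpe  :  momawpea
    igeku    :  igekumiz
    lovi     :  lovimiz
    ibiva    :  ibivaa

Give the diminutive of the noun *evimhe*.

evimhea

The suffix is conditioned by the last vowel: -miz when the last vowel of the stem is a high vowel (*bogki*, *igeku*, *lovi*); -a when the last vowel of the stem is a non-high vowel (*kavo*, *momawpe*, *ibiva*).
*evimhe* — last vowel /e/ (a non-high vowel) → -a → *evimhea*.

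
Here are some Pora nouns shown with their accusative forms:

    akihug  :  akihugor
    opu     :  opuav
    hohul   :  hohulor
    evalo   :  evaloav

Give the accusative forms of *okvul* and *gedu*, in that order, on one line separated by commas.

The suffix is conditioned by the final sound: -or when the stem ends in a consonant (*akihug*, *hohul*); -av when the stem ends in a vowel (*opu*, *evalo*).
Since the final sound of *okvul* is /l/ (a consonant), it takes -or, giving *okvulor*.
The final sound of *gedu* is /u/, which is a vowel, so the suffix is -av, giving *geduav*.

okvulor, geduav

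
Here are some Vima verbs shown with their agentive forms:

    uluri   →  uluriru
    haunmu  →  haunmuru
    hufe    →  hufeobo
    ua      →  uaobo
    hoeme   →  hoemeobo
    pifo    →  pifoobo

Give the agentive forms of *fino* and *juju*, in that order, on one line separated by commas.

finoobo, jujuru

Looking at the last vowel of each stem: -ru when the last vowel of the stem is a high vowel (*uluri*, *haunmu*); -obo when the last vowel of the stem is a non-high vowel (*hufe*, *ua*, *hoeme*, *pifo*).
The last vowel of *fino* is /o/, which is a non-high vowel, so the suffix is -obo, giving *finoobo*.
The last vowel of *juju* is /u/, which is a high vowel, so the suffix is -ru, giving *jujuru*.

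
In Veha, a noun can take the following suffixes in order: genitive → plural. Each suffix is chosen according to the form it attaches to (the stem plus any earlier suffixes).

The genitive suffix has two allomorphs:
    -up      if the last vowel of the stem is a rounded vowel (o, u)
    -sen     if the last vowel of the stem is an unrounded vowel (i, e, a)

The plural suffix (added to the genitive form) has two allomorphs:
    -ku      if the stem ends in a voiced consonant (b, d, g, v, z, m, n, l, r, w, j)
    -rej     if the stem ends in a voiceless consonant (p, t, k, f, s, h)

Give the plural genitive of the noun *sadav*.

*sadav* — last vowel /a/ (an unrounded vowel) → -sen → *sadavsen*.
The final consonant of the genitive form *sadavsen* is /n/, which is voiced, so the plural suffix is -ku, giving *sadavsenku*.

sadavsenku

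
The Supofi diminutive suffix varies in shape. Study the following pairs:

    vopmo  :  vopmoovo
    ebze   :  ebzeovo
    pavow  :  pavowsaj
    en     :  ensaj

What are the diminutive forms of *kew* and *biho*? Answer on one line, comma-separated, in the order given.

The suffix is conditioned by the final sound: -saj when the stem ends in a consonant (*pavow*, *en*); -ovo when the stem ends in a vowel (*vopmo*, *ebze*).
*kew* — final sound /w/ (a consonant) → -saj → *kewsaj*.
The final sound of *biho* is /o/, which is a vowel, so the suffix is -ovo, giving *bihoovo*.

kewsaj, bihoovo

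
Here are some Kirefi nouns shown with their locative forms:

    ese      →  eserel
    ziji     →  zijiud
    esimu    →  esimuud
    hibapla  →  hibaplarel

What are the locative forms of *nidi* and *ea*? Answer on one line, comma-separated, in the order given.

nidiud, earel

The suffix is conditioned by the last vowel: -ud when the last vowel of the stem is a high vowel (*ziji*, *esimu*); -rel when the last vowel of the stem is a non-high vowel (*ese*, *hibapla*).
*nidi*: last vowel = /i/, a high vowel → -ud → *nidiud*.
Since the last vowel of *ea* is /a/ (a non-high vowel), it takes -rel, giving *earel*.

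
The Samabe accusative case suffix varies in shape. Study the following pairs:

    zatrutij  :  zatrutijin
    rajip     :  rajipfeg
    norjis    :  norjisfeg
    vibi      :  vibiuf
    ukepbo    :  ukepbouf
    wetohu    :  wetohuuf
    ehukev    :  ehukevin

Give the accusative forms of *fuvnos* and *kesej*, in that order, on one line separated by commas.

fuvnosfeg, kesejin

The suffix is conditioned by the final sound: -feg when the stem ends in a voiceless consonant (*rajip*, *norjis*); -in when the stem ends in a voiced consonant (*zatrutij*, *ehukev*); -uf when the stem ends in a vowel (*vibi*, *ukepbo*, *wetohu*).
*fuvnos*: final sound = /s/, a voiceless consonant → -feg → *fuvnosfeg*.
Since the final sound of *kesej* is /j/ (a voiced consonant), it takes -in, giving *kesejin*.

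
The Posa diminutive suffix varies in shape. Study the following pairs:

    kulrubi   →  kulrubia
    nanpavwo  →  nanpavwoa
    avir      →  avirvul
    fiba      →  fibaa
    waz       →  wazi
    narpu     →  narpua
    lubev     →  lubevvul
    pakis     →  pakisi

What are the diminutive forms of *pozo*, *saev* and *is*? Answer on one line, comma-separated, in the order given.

The alternation tracks the final sound of the stem — -i when the stem ends in a sibilant (*waz*, *pakis*); -vul when the stem ends in a non-sibilant consonant (*avir*, *lubev*); -a when the stem ends in a vowel (*kulrubi*, *nanpavwo*, *fiba*, *narpu*).
The final sound of *pozo* is /o/, which is a vowel, so the suffix is -a, giving *pozoa*.
*saev*: final sound = /v/, a non-sibilant consonant → -vul → *saevvul*.
The final sound of *is* is /s/, which is a sibilant, so the suffix is -i, giving *isi*.

pozoa, saevvul, isi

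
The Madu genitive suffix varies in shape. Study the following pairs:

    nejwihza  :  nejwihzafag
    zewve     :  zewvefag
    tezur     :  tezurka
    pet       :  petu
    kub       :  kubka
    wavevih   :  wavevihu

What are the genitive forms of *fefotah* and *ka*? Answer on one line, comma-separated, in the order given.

The alternation tracks the final sound of the stem — -u when the stem ends in a voiceless consonant (*pet*, *wavevih*); -ka when the stem ends in a voiced consonant (*tezur*, *kub*); -fag when the stem ends in a vowel (*nejwihza*, *zewve*).
*fefotah* — final sound /h/ (a voiceless consonant) → -u → *fefotahu*.
*ka*: final sound = /a/, a vowel → -fag → *kafag*.

fefotahu, kafag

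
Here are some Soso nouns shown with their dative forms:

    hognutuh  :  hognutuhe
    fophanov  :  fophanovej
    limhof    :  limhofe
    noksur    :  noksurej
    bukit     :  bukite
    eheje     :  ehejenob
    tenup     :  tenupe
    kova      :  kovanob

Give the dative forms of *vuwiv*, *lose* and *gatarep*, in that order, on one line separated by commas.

The alternation tracks the final sound of the stem — -e when the stem ends in a voiceless consonant (*hognutuh*, *limhof*, *bukit*, *tenup*); -ej when the stem ends in a voiced consonant (*fophanov*, *noksur*); -nob when the stem ends in a vowel (*eheje*, *kova*).
Since the final sound of *vuwiv* is /v/ (a voiced consonant), it takes -ej, giving *vuwivej*.
The final sound of *lose* is /e/, which is a vowel, so the suffix is -nob, giving *losenob*.
Since the final sound of *gatarep* is /p/ (a voiceless consonant), it takes -e, giving *gatarepe*.

vuwivej, losenob, gatarepe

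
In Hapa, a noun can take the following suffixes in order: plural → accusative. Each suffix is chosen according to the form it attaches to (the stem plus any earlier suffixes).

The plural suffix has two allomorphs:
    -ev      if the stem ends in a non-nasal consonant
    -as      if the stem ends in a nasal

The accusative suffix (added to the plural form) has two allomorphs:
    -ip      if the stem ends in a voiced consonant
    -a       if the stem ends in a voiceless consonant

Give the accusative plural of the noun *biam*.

Since the final consonant of *biam* is /m/ (a nasal), it takes -as, giving *biamas*.
The final consonant of the plural form *biamas* is /s/, which is voiceless, so the accusative suffix is -a, giving *biamasa*.

biamasa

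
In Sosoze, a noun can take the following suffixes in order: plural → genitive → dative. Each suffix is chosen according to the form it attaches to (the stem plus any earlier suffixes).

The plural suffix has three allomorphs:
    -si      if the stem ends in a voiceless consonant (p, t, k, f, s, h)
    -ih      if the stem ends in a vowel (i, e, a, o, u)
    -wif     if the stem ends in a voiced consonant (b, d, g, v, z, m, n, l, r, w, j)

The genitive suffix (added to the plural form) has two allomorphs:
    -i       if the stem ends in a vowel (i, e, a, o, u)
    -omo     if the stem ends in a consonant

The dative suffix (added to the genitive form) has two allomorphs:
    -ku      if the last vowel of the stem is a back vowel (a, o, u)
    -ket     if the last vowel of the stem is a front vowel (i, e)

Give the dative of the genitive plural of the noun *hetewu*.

Since the final sound of *hetewu* is /u/ (a vowel), it takes -ih, giving *hetewuih*.
Since the final sound of the plural form *hetewuih* is /h/ (a consonant), it takes -omo, giving *hetewuihomo*.
Since the last vowel of the genitive form *hetewuihomo* is /o/ (a back vowel), it takes -ku, giving *hetewuihomoku*.

hetewuihomoku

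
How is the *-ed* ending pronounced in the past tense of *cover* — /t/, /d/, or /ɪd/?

/d/

The stem *cover* ends in a voiced sound other than /d/.
The -ed suffix is realized as /ɪd/ after /t, d/; as /t/ after other voiceless consonants; and as /d/ after other voiced sounds.
So -ed on *cover* is pronounced /d/.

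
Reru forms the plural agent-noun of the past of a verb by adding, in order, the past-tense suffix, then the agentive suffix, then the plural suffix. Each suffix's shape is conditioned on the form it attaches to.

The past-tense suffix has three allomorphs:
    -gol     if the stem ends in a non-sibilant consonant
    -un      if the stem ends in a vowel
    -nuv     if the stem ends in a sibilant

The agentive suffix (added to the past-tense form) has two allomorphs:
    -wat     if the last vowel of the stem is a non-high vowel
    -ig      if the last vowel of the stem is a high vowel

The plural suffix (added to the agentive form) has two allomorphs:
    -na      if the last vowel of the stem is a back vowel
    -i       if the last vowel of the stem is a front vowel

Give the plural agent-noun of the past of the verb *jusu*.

*jusu*: final sound = /u/, a vowel → -un → *jusuun*.
Since the last vowel of the past-tense form *jusuun* is /u/ (a high vowel), it takes -ig, giving *jusuunig*.
Since the last vowel of the agentive form *jusuunig* is /i/ (a front vowel), it takes -i, giving *jusuunigi*.

jusuunigi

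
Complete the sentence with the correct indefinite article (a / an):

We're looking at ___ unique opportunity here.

The indefinite article is chosen by the initial *sound* of the following word, not its spelling.
*unique* begins with the sound /juː/ (u pronounced /juː/) — a consonant sound.
So the article is *a*: We're looking at a unique opportunity here.

a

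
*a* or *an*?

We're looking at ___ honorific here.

The indefinite article is chosen by the initial *sound* of the following word, not its spelling.
*honorific* begins with the sound /ɒ/ (silent h) — a vowel sound.
So the article is *an*: We're looking at an honorific here.

an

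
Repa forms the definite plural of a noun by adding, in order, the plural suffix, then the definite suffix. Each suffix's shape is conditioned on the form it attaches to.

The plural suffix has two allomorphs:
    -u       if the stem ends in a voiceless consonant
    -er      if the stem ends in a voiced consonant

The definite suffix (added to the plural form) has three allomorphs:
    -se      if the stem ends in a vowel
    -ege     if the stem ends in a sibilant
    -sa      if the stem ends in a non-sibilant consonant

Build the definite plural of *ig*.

igersa

*ig*: final consonant = /g/, voiced → -er → *iger*.
The plural form *iger* — final sound /r/ (a non-sibilant consonant) → -sa → *igersa*.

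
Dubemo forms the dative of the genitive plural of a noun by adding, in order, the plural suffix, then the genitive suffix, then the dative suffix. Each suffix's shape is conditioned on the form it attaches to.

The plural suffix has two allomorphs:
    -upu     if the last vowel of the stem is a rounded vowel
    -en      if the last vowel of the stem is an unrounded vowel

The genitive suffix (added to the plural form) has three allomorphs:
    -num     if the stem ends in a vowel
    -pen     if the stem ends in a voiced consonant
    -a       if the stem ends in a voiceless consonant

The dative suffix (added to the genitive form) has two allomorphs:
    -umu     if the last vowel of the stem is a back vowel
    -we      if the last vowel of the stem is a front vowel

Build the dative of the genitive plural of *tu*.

*tu*: last vowel = /u/, a rounded vowel → -upu → *tuupu*.
Since the final sound of the plural form *tuupu* is /u/ (a vowel), it takes -num, giving *tuupunum*.
The genitive form *tuupunum* — last vowel /u/ (a back vowel) → -umu → *tuupunumumu*.

tuupunumumu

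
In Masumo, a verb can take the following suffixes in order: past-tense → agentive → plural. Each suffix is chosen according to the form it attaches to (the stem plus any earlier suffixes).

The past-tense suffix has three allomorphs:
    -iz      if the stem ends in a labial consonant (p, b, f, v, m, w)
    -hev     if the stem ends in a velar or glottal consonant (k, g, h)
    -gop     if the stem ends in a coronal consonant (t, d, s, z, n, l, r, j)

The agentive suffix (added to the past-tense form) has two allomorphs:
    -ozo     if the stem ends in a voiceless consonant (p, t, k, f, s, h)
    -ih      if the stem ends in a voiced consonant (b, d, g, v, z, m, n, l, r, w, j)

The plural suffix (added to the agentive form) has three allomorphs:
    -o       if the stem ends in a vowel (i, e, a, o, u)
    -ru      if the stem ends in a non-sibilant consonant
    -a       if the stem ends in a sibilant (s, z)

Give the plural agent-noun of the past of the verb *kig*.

kighevihru

*kig* — final consonant /g/ (velar/glottal) → -hev → *kighev*.
Since the final consonant of the past-tense form *kighev* is /v/ (voiced), it takes -ih, giving *kighevih*.
The final sound of the agentive form *kighevih* is /h/, which is a non-sibilant consonant, so the plural suffix is -ru, giving *kighevihru*.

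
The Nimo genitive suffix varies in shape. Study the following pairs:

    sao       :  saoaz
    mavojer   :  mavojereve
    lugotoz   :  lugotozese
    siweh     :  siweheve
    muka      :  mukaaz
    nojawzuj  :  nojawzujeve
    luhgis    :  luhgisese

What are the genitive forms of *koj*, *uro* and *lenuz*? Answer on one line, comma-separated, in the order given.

kojeve, uroaz, lenuzese

The pattern is sibilance of the final sound: -ese when the stem ends in a sibilant (*lugotoz*, *luhgis*); -eve when the stem ends in a non-sibilant consonant (*mavojer*, *siweh*, *nojawzuj*); -az when the stem ends in a vowel (*sao*, *muka*).
*koj* — final sound /j/ (a non-sibilant consonant) → -eve → *kojeve*.
Since the final sound of *uro* is /o/ (a vowel), it takes -az, giving *uroaz*.
The final sound of *lenuz* is /z/, which is a sibilant, so the suffix is -ese, giving *lenuzese*.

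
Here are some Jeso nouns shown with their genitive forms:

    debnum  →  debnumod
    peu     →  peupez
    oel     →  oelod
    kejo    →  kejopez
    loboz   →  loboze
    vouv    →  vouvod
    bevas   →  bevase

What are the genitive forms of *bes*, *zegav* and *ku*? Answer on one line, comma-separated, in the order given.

bese, zegavod, kupez

The suffix is conditioned by the final sound: -e when the stem ends in a sibilant (*loboz*, *bevas*); -od when the stem ends in a non-sibilant consonant (*debnum*, *oel*, *vouv*); -pez when the stem ends in a vowel (*peu*, *kejo*).
*bes* — final sound /s/ (a sibilant) → -e → *bese*.
The final sound of *zegav* is /v/, which is a non-sibilant consonant, so the suffix is -od, giving *zegavod*.
*ku* — final sound /u/ (a vowel) → -pez → *kupez*.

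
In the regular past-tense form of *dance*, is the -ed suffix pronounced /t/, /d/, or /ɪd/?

The stem *dance* ends in a voiceless consonant other than /t/.
The -ed suffix is realized as /ɪd/ after /t, d/; as /t/ after other voiceless consonants; and as /d/ after other voiced sounds.
So -ed on *dance* is pronounced /t/.

/t/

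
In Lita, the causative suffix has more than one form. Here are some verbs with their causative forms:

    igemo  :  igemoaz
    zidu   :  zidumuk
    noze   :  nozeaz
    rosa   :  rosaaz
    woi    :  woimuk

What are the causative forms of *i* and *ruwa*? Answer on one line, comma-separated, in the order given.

Looking at the last vowel of each stem: -muk when the last vowel of the stem is a high vowel (*zidu*, *woi*); -az when the last vowel of the stem is a non-high vowel (*igemo*, *noze*, *rosa*).
*i* — last vowel /i/ (a high vowel) → -muk → *imuk*.
*ruwa* — last vowel /a/ (a non-high vowel) → -az → *ruwaaz*.

imuk, ruwaaz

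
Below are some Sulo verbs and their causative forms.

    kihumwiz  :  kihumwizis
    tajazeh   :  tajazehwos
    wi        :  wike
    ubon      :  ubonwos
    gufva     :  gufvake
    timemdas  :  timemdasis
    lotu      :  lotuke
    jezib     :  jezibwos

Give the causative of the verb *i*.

The suffix is conditioned by the final sound: -is when the stem ends in a sibilant (*kihumwiz*, *timemdas*); -wos when the stem ends in a non-sibilant consonant (*tajazeh*, *ubon*, *jezib*); -ke when the stem ends in a vowel (*wi*, *gufva*, *lotu*).
The final sound of *i* is /i/, which is a vowel, so the suffix is -ke, giving *ike*.

ike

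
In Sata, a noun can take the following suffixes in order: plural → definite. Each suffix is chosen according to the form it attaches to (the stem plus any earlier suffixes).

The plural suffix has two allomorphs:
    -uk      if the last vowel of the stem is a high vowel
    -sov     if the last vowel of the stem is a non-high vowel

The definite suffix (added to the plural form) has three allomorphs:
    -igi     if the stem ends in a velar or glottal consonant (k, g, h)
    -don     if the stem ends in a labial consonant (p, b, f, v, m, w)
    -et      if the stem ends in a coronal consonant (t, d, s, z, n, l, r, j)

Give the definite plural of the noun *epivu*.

The last vowel of *epivu* is /u/, which is a high vowel, so the plural suffix is -uk, giving *epivuuk*.
The final consonant of the plural form *epivuuk* is /k/, which is velar/glottal, so the definite suffix is -igi, giving *epivuukigi*.

epivuukigi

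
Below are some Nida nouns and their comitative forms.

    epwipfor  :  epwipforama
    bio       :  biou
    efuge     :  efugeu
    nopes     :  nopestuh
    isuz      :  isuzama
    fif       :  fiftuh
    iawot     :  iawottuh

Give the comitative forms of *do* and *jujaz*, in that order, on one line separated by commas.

dou, jujazama

The pattern is voicing of the final sound: -tuh when the stem ends in a voiceless consonant (*nopes*, *fif*, *iawot*); -ama when the stem ends in a voiced consonant (*epwipfor*, *isuz*); -u when the stem ends in a vowel (*bio*, *efuge*).
Since the final sound of *do* is /o/ (a vowel), it takes -u, giving *dou*.
*jujaz* — final sound /z/ (a voiced consonant) → -ama → *jujazama*.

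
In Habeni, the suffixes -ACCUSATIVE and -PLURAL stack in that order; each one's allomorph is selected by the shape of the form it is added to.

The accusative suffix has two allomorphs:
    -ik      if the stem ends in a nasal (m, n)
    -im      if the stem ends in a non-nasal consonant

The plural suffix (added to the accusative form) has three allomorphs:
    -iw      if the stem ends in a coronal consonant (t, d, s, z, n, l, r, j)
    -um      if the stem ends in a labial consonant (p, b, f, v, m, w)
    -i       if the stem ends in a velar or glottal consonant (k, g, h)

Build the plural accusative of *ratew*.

ratewimum

The final consonant of *ratew* is /w/, which is non-nasal, so the accusative suffix is -im, giving *ratewim*.
The accusative form *ratewim* — final consonant /m/ (labial) → -um → *ratewimum*.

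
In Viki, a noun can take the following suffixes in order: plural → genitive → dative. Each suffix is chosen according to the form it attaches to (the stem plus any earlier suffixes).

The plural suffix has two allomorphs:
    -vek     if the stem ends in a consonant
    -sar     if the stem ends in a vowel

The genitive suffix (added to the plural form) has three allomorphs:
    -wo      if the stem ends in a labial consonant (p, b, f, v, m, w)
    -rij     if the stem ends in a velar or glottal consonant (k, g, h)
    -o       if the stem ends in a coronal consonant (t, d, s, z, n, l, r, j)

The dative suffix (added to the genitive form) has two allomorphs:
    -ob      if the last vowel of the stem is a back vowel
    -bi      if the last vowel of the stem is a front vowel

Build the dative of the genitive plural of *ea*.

easaroob

*ea* — final sound /a/ (a vowel) → -sar → *easar*.
The plural form *easar*: final consonant = /r/, coronal → -o → *easaro*.
The genitive form *easaro*: last vowel = /o/, a back vowel → -ob → *easaroob*.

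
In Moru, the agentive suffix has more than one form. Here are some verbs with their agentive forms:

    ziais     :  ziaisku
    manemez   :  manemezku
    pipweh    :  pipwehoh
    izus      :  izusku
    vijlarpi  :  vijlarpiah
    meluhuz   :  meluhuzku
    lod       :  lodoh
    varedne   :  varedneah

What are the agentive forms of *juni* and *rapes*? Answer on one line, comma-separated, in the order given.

juniah, rapesku

The suffix is conditioned by the final sound: -ku when the stem ends in a sibilant (*ziais*, *manemez*, *izus*, *meluhuz*); -oh when the stem ends in a non-sibilant consonant (*pipweh*, *lod*); -ah when the stem ends in a vowel (*vijlarpi*, *varedne*).
*juni*: final sound = /i/, a vowel → -ah → *juniah*.
*rapes* — final sound /s/ (a sibilant) → -ku → *rapesku*.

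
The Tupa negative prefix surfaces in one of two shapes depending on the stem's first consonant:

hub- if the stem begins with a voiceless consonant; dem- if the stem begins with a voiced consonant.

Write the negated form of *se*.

hubse

Since the first consonant of *se* is /s/ (voiceless), it takes hub-, giving *hubse*.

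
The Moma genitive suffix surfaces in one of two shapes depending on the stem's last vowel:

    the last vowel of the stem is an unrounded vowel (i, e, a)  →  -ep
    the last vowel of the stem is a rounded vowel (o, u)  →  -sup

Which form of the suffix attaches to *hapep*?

*hapep*: last vowel = /e/, an unrounded vowel → -ep.

-ep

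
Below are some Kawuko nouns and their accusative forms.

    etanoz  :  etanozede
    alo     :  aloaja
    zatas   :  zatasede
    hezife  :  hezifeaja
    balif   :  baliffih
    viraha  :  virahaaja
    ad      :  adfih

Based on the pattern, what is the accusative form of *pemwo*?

Looking at the final sound of each stem: -ede when the stem ends in a sibilant (*etanoz*, *zatas*); -fih when the stem ends in a non-sibilant consonant (*balif*, *ad*); -aja when the stem ends in a vowel (*alo*, *hezife*, *viraha*).
Since the final sound of *pemwo* is /o/ (a vowel), it takes -aja, giving *pemwoaja*.

pemwoaja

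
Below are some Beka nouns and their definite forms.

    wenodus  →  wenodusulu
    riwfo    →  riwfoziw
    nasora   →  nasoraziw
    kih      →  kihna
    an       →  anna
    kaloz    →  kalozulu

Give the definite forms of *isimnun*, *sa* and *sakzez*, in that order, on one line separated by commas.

isimnunna, saziw, sakzezulu

Looking at the final sound of each stem: -ulu when the stem ends in a sibilant (*wenodus*, *kaloz*); -na when the stem ends in a non-sibilant consonant (*kih*, *an*); -ziw when the stem ends in a vowel (*riwfo*, *nasora*).
*isimnun*: final sound = /n/, a non-sibilant consonant → -na → *isimnunna*.
*sa* — final sound /a/ (a vowel) → -ziw → *saziw*.
*sakzez* — final sound /z/ (a sibilant) → -ulu → *sakzezulu*.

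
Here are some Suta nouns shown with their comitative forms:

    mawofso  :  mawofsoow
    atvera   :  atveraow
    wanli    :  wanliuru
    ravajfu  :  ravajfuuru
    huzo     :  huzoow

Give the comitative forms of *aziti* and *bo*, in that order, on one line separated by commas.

The suffix is conditioned by the last vowel: -uru when the last vowel of the stem is a high vowel (*wanli*, *ravajfu*); -ow when the last vowel of the stem is a non-high vowel (*mawofso*, *atvera*, *huzo*).
Since the last vowel of *aziti* is /i/ (a high vowel), it takes -uru, giving *azitiuru*.
*bo* — last vowel /o/ (a non-high vowel) → -ow → *boow*.

azitiuru, boow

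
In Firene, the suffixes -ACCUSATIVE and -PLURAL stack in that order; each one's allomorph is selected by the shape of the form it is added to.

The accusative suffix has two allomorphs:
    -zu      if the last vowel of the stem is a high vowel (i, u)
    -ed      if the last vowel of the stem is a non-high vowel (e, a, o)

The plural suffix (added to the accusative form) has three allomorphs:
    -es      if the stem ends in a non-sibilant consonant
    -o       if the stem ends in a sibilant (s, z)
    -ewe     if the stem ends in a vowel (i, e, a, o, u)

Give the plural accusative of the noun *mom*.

*mom*: last vowel = /o/, a non-high vowel → -ed → *momed*.
The final sound of the accusative form *momed* is /d/, which is a non-sibilant consonant, so the plural suffix is -es, giving *momedes*.

momedes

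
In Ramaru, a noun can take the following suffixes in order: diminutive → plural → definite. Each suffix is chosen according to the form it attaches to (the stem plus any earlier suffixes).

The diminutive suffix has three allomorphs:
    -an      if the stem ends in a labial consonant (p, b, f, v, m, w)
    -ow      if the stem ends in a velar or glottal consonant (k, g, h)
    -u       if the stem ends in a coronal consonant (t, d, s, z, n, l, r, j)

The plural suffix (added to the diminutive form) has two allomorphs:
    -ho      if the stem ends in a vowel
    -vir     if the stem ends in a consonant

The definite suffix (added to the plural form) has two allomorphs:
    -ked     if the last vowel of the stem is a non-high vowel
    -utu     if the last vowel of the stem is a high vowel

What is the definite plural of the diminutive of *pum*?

*pum* — final consonant /m/ (labial) → -an → *puman*.
The diminutive form *puman* — final sound /n/ (a consonant) → -vir → *pumanvir*.
The plural form *pumanvir*: last vowel = /i/, a high vowel → -utu → *pumanvirutu*.

pumanvirutu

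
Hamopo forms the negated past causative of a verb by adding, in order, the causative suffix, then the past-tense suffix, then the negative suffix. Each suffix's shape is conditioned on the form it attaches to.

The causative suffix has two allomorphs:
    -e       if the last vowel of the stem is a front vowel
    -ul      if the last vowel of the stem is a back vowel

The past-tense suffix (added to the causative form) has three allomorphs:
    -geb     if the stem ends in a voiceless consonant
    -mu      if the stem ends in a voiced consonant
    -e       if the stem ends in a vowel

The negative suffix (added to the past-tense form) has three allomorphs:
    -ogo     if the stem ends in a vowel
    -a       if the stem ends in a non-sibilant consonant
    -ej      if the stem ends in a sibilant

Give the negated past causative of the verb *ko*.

koulmuogo

Since the last vowel of *ko* is /o/ (a back vowel), it takes -ul, giving *koul*.
The causative form *koul*: final sound = /l/, a voiced consonant → -mu → *koulmu*.
Since the final sound of the past-tense form *koulmu* is /u/ (a vowel), it takes -ogo, giving *koulmuogo*.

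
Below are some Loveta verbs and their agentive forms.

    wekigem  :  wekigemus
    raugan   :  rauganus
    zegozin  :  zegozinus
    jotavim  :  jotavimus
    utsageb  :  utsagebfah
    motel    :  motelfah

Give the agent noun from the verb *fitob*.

fitobfah

The pattern is nasality of the final consonant: -us when the stem ends in a nasal (*wekigem*, *raugan*, *zegozin*, *jotavim*); -fah when the stem ends in a non-nasal consonant (*utsageb*, *motel*).
The final consonant of *fitob* is /b/, which is non-nasal, so the suffix is -fah, giving *fitobfah*.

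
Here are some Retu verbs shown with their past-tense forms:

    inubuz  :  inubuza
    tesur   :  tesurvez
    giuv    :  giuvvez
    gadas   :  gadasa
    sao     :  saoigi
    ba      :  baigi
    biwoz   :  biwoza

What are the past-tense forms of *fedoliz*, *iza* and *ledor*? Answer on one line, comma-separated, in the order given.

The pattern is sibilance of the final sound: -a when the stem ends in a sibilant (*inubuz*, *gadas*, *biwoz*); -vez when the stem ends in a non-sibilant consonant (*tesur*, *giuv*); -igi when the stem ends in a vowel (*sao*, *ba*).
Since the final sound of *fedoliz* is /z/ (a sibilant), it takes -a, giving *fedoliza*.
*iza*: final sound = /a/, a vowel → -igi → *izaigi*.
*ledor*: final sound = /r/, a non-sibilant consonant → -vez → *ledorvez*.

fedoliza, izaigi, ledorvez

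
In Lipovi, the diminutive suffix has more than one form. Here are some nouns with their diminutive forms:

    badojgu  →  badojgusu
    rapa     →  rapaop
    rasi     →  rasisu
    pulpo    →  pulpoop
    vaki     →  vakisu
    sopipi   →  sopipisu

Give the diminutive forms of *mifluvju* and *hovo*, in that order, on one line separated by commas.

The pattern is height harmony: -su when the last vowel of the stem is a high vowel (*badojgu*, *rasi*, *vaki*, *sopipi*); -op when the last vowel of the stem is a non-high vowel (*rapa*, *pulpo*).
The last vowel of *mifluvju* is /u/, which is a high vowel, so the suffix is -su, giving *mifluvjusu*.
*hovo* — last vowel /o/ (a non-high vowel) → -op → *hovoop*.

mifluvjusu, hovoop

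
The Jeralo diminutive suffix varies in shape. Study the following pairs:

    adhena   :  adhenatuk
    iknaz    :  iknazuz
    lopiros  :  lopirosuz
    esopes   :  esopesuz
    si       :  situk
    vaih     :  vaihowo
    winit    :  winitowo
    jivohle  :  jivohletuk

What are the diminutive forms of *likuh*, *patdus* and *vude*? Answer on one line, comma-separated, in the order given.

The alternation tracks the final sound of the stem — -uz when the stem ends in a sibilant (*iknaz*, *lopiros*, *esopes*); -owo when the stem ends in a non-sibilant consonant (*vaih*, *winit*); -tuk when the stem ends in a vowel (*adhena*, *si*, *jivohle*).
*likuh*: final sound = /h/, a non-sibilant consonant → -owo → *likuhowo*.
*patdus* — final sound /s/ (a sibilant) → -uz → *patdusuz*.
*vude*: final sound = /e/, a vowel → -tuk → *vudetuk*.

likuhowo, patdusuz, vudetuk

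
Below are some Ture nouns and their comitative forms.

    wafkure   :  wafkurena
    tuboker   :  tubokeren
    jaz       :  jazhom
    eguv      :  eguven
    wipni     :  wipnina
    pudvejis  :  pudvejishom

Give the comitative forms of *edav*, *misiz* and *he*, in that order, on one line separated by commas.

Looking at the final sound of each stem: -hom when the stem ends in a sibilant (*jaz*, *pudvejis*); -en when the stem ends in a non-sibilant consonant (*tuboker*, *eguv*); -na when the stem ends in a vowel (*wafkure*, *wipni*).
The final sound of *edav* is /v/, which is a non-sibilant consonant, so the suffix is -en, giving *edaven*.
*misiz*: final sound = /z/, a sibilant → -hom → *misizhom*.
*he* — final sound /e/ (a vowel) → -na → *hena*.

edaven, misizhom, hena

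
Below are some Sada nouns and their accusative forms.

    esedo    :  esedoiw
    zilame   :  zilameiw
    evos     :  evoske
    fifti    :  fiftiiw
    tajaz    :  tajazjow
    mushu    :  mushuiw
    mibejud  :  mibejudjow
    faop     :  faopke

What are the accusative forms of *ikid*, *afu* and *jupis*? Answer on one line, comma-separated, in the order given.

ikidjow, afuiw, jupiske

Looking at the final sound of each stem: -ke when the stem ends in a voiceless consonant (*evos*, *faop*); -jow when the stem ends in a voiced consonant (*tajaz*, *mibejud*); -iw when the stem ends in a vowel (*esedo*, *zilame*, *fifti*, *mushu*).
*ikid*: final sound = /d/, a voiced consonant → -jow → *ikidjow*.
Since the final sound of *afu* is /u/ (a vowel), it takes -iw, giving *afuiw*.
*jupis*: final sound = /s/, a voiceless consonant → -ke → *jupiske*.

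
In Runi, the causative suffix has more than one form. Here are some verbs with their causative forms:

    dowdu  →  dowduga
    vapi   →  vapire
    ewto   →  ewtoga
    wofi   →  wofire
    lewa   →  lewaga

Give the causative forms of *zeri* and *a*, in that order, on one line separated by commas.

zerire, aga

The suffix is conditioned by the last vowel: -re when the last vowel of the stem is a front vowel (*vapi*, *wofi*); -ga when the last vowel of the stem is a back vowel (*dowdu*, *ewto*, *lewa*).
*zeri*: last vowel = /i/, a front vowel → -re → *zerire*.
*a*: last vowel = /a/, a back vowel → -ga → *aga*.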